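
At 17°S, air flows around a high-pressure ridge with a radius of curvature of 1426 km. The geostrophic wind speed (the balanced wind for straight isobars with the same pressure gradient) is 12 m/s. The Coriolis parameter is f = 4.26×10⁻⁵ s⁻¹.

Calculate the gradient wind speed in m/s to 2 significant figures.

Around a high, pressure-gradient force acts outward with centrifugal, so Coriolis balances both:
fV = (1/ρ)|∂P/∂n| + V²/R  →  V² − fR·V + fR·V_g = 0
With fR = 4.26×10⁻⁵ × 1426×10³ m = 60.7 m/s:
V = [fR − √((fR)² − 4 fR V_g)]/2 = [60.7 − √(60.7² − 4×60.7×12)]/2 = 16.5 m/s
Supergeostrophic (V > V_g = 12 m/s), as expected around a high.

16 m/s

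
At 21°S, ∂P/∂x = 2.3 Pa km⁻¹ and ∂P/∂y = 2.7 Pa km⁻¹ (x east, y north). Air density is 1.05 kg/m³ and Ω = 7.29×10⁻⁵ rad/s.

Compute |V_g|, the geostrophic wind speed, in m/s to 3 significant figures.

64.6 m/s

Coriolis parameter at 21°S:
f = 2Ω sin φ = 2 × 7.29×10⁻⁵ × sin 21° = 5.23×10⁻⁵ s⁻¹
In the Southern Hemisphere f is negative: f = −5.23×10⁻⁵ s⁻¹.
Component geostrophic relations (x east, y north):
u_g = −(1/(fρ)) ∂P/∂y,  v_g = (1/(fρ)) ∂P/∂x
u_g = −(2.7×10⁻³)/(−5.23×10⁻⁵ × 1.05) = 49.2 m/s;  v_g = (2.3×10⁻³)/(−5.23×10⁻⁵ × 1.05) = −41.9 m/s
|V_g| = √(u_g² + v_g²) = 64.6 m/s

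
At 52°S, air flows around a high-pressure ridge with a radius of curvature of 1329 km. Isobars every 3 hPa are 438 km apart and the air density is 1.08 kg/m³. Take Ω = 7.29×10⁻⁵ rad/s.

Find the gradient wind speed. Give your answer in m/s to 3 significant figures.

Coriolis parameter at 52°S:
f = 2Ω sin φ = 2 × 7.29×10⁻⁵ × sin 52° = 1.15×10⁻⁴ s⁻¹
Pressure gradient: |∂P/∂n| = 300 Pa / 438000 m = 6.85×10⁻⁴ Pa/m
Geostrophic speed: V_g = |∂P/∂n|/(fρ) = 6.85×10⁻⁴/(1.15×10⁻⁴ × 1.08) = 5.52 m/s
Around a high, pressure-gradient force acts outward with centrifugal, so Coriolis balances both:
fV = (1/ρ)|∂P/∂n| + V²/R  →  V² − fR·V + fR·V_g = 0
With fR = 1.15×10⁻⁴ × 1329×10³ m = 153 m/s:
V = [fR − √((fR)² − 4 fR V_g)]/2 = [153 − √(153² − 4×153×5.52)]/2 = 5.74 m/s
Supergeostrophic (V > V_g = 5.52 m/s), as expected around a high.

5.74 m/s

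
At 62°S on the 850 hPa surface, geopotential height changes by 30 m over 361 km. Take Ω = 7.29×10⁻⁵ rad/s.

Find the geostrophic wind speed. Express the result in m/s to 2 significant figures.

Coriolis parameter at 62°S:
f = 2Ω sin φ = 2 × 7.29×10⁻⁵ × sin 62° = 1.29×10⁻⁴ s⁻¹
Height gradient: |∂Z/∂n| = 30 m / 361000 m = 8.31×10⁻⁵
On a pressure surface, geostrophic balance gives V_g = (g/f)|∂Z/∂n|:
V_g = 9.81 × 8.31×10⁻⁵ / 1.29×10⁻⁴ = 6.33 m/s

6.3 m/s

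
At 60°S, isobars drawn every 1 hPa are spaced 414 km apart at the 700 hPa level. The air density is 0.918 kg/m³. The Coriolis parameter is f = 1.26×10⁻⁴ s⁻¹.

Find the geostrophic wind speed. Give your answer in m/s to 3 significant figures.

2.09 m/s

Pressure gradient: |∂P/∂n| = 100 Pa / 414000 m = 2.42×10⁻⁴ Pa/m
Geostrophic balance (pressure-gradient force = Coriolis force):
V_g = (1/(fρ)) |∂P/∂n| = 2.42×10⁻⁴ / (1.26×10⁻⁴ × 0.918) = 2.09 m/s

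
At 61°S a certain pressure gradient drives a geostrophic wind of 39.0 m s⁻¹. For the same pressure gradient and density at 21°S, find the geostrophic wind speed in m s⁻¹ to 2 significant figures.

95 m s⁻¹

With the same pressure gradient and density, V_g ∝ 1/f ∝ 1/sin φ.
V₂ = V₁ · sin φ₁ / sin φ₂ = 39.0 × sin 61° / sin 21°
V₂ = 39.0 × 0.8746/0.3584 = 95 m s⁻¹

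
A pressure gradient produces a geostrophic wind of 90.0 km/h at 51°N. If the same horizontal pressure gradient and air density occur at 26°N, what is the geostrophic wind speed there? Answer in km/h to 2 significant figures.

160 km/h

With the same pressure gradient and density, V_g ∝ 1/f ∝ 1/sin φ.
V₂ = V₁ · sin φ₁ / sin φ₂ = 90.0 × sin 51° / sin 26°
V₂ = 90.0 × 0.7771/0.4384 = 160 km/h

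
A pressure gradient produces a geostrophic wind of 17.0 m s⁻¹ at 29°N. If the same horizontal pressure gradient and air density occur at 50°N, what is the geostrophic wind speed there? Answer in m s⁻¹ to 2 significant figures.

With the same pressure gradient and density, V_g ∝ 1/f ∝ 1/sin φ.
V₂ = V₁ · sin φ₁ / sin φ₂ = 17.0 × sin 29° / sin 50°
V₂ = 17.0 × 0.4848/0.7660 = 11 m s⁻¹

11 m s⁻¹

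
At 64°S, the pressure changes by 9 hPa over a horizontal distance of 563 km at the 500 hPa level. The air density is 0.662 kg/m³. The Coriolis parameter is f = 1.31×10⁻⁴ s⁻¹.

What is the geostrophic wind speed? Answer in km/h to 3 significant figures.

66.4 km/h

Pressure gradient: |∂P/∂n| = 900 Pa / 563000 m = 1.60×10⁻³ Pa/m
Geostrophic balance (pressure-gradient force = Coriolis force):
V_g = (1/(fρ)) |∂P/∂n| = 1.60×10⁻³ / (1.31×10⁻⁴ × 0.662) = 18.4 m/s
Converting: 18.4 m/s × 3.6 = 66.4 km/h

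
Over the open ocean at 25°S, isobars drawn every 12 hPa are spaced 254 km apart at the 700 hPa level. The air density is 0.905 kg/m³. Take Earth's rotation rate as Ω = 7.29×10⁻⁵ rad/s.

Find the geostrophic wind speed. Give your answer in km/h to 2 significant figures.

Coriolis parameter at 25°S:
f = 2Ω sin φ = 2 × 7.29×10⁻⁵ × sin 25° = 6.16×10⁻⁵ s⁻¹
Pressure gradient: |∂P/∂n| = 1200 Pa / 254000 m = 4.72×10⁻³ Pa/m
Geostrophic balance (pressure-gradient force = Coriolis force):
V_g = (1/(fρ)) |∂P/∂n| = 4.72×10⁻³ / (6.16×10⁻⁵ × 0.905) = 84.7 m/s
Converting: 84.7 m/s × 3.6 = 300 km/h

300 km/h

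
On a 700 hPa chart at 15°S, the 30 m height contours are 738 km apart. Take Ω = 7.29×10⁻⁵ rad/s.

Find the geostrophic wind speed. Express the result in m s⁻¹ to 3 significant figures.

10.6 m s⁻¹

Coriolis parameter at 15°S:
f = 2Ω sin φ = 2 × 7.29×10⁻⁵ × sin 15° = 3.77×10⁻⁵ s⁻¹
Height gradient: |∂Z/∂n| = 30 m / 738000 m = 4.07×10⁻⁵
On a pressure surface, geostrophic balance gives V_g = (g/f)|∂Z/∂n|:
V_g = 9.81 × 4.07×10⁻⁵ / 3.77×10⁻⁵ = 10.6 m/s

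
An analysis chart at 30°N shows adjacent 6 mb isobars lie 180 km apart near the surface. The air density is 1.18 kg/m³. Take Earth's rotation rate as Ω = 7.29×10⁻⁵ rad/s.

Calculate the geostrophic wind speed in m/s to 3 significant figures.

Coriolis parameter at 30°N:
f = 2Ω sin φ = 2 × 7.29×10⁻⁵ × sin 30° = 7.29×10⁻⁵ s⁻¹
Pressure gradient: |∂P/∂n| = 600 Pa / 180000 m = 3.33×10⁻³ Pa/m
Geostrophic balance (pressure-gradient force = Coriolis force):
V_g = (1/(fρ)) |∂P/∂n| = 3.33×10⁻³ / (7.29×10⁻⁵ × 1.18) = 38.7 m/s

38.7 m/s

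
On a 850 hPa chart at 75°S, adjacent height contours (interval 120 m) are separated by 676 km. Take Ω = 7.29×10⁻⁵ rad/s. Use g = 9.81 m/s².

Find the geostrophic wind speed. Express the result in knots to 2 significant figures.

Coriolis parameter at 75°S:
f = 2Ω sin φ = 2 × 7.29×10⁻⁵ × sin 75° = 1.41×10⁻⁴ s⁻¹
Height gradient: |∂Z/∂n| = 120 m / 676000 m = 1.78×10⁻⁴
On a pressure surface, geostrophic balance gives V_g = (g/f)|∂Z/∂n|:
V_g = 9.81 × 1.78×10⁻⁴ / 1.41×10⁻⁴ = 12.4 m/s
Converting: 12.4 m/s × 1.944 = 24 knots

24 knots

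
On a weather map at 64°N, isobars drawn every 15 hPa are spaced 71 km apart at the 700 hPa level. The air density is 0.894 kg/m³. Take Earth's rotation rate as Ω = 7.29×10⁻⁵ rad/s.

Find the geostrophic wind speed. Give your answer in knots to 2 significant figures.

350 knots

Coriolis parameter at 64°N:
f = 2Ω sin φ = 2 × 7.29×10⁻⁵ × sin 64° = 1.31×10⁻⁴ s⁻¹
Pressure gradient: |∂P/∂n| = 1500 Pa / 71000 m = 2.11×10⁻² Pa/m
Geostrophic balance (pressure-gradient force = Coriolis force):
V_g = (1/(fρ)) |∂P/∂n| = 2.11×10⁻² / (1.31×10⁻⁴ × 0.894) = 180 m/s
Converting: 180 m/s × 1.944 = 350 knots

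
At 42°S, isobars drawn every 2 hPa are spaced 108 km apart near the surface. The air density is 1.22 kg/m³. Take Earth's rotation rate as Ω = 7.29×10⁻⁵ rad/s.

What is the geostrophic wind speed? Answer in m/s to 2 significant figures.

16 m/s

Coriolis parameter at 42°S:
f = 2Ω sin φ = 2 × 7.29×10⁻⁵ × sin 42° = 9.76×10⁻⁵ s⁻¹
Pressure gradient: |∂P/∂n| = 200 Pa / 108000 m = 1.85×10⁻³ Pa/m
Geostrophic balance (pressure-gradient force = Coriolis force):
V_g = (1/(fρ)) |∂P/∂n| = 1.85×10⁻³ / (9.76×10⁻⁵ × 1.22) = 15.6 m/s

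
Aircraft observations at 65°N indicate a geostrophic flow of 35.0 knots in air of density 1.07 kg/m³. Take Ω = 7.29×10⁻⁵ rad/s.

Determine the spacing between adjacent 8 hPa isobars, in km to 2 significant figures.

Coriolis parameter at 65°N:
f = 2Ω sin φ = 2 × 7.29×10⁻⁵ × sin 65° = 1.32×10⁻⁴ s⁻¹
Wind speed in SI: 35.0 knots = 18.0 m/s
Geostrophic balance rearranged: |∂P/∂n| = f ρ V_g
|∂P/∂n| = 1.32×10⁻⁴ × 1.07 × 18.0 = 2.55×10⁻³ Pa/m
Isobar spacing: Δn = ΔP/|∂P/∂n| = 800 Pa / 2.55×10⁻³ Pa/m = 314244 m ≈ 310 km

310 km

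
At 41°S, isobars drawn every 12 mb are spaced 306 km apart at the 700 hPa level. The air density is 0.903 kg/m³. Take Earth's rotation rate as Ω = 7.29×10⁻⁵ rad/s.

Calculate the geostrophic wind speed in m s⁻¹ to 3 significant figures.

Coriolis parameter at 41°S:
f = 2Ω sin φ = 2 × 7.29×10⁻⁵ × sin 41° = 9.57×10⁻⁵ s⁻¹
Pressure gradient: |∂P/∂n| = 1200 Pa / 306000 m = 3.92×10⁻³ Pa/m
Geostrophic balance (pressure-gradient force = Coriolis force):
V_g = (1/(fρ)) |∂P/∂n| = 3.92×10⁻³ / (9.57×10⁻⁵ × 0.903) = 45.4 m/s

45.4 m s⁻¹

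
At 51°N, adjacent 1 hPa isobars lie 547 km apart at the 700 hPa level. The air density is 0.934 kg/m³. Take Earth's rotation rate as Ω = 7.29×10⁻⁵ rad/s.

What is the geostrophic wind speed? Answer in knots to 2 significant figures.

3.4 knots

Coriolis parameter at 51°N:
f = 2Ω sin φ = 2 × 7.29×10⁻⁵ × sin 51° = 1.13×10⁻⁴ s⁻¹
Pressure gradient: |∂P/∂n| = 100 Pa / 547000 m = 1.83×10⁻⁴ Pa/m
Geostrophic balance (pressure-gradient force = Coriolis force):
V_g = (1/(fρ)) |∂P/∂n| = 1.83×10⁻⁴ / (1.13×10⁻⁴ × 0.934) = 1.73 m/s
Converting: 1.73 m/s × 1.944 = 3.4 knots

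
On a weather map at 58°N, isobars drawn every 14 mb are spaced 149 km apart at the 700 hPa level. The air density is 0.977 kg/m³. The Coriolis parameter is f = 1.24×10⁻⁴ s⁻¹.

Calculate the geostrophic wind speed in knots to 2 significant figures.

150 knots

Pressure gradient: |∂P/∂n| = 1400 Pa / 149000 m = 9.40×10⁻³ Pa/m
Geostrophic balance (pressure-gradient force = Coriolis force):
V_g = (1/(fρ)) |∂P/∂n| = 9.40×10⁻³ / (1.24×10⁻⁴ × 0.977) = 77.6 m/s
Converting: 77.6 m/s × 1.944 = 150 knots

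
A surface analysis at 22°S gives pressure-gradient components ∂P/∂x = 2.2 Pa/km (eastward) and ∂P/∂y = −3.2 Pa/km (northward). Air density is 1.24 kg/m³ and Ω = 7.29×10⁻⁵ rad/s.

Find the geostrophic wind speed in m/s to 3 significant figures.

57.3 m/s

Coriolis parameter at 22°S:
f = 2Ω sin φ = 2 × 7.29×10⁻⁵ × sin 22° = 5.46×10⁻⁵ s⁻¹
In the Southern Hemisphere f is negative: f = −5.46×10⁻⁵ s⁻¹.
Component geostrophic relations (x east, y north):
u_g = −(1/(fρ)) ∂P/∂y,  v_g = (1/(fρ)) ∂P/∂x
u_g = −(−3.2×10⁻³)/(−5.46×10⁻⁵ × 1.24) = −47.2 m/s;  v_g = (2.2×10⁻³)/(−5.46×10⁻⁵ × 1.24) = −32.5 m/s
|V_g| = √(u_g² + v_g²) = 57.3 m/s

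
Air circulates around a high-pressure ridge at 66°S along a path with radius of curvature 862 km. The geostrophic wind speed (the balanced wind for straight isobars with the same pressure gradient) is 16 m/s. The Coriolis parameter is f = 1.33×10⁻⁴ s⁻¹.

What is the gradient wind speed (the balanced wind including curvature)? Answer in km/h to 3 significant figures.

Around a high, pressure-gradient force acts outward with centrifugal, so Coriolis balances both:
fV = (1/ρ)|∂P/∂n| + V²/R  →  V² − fR·V + fR·V_g = 0
With fR = 1.33×10⁻⁴ × 862×10³ m = 115 m/s:
V = [fR − √((fR)² − 4 fR V_g)]/2 = [115 − √(115² − 4×115×16)]/2 = 19.2 m/s
Supergeostrophic (V > V_g = 16 m/s), as expected around a high.
Converting: 19.2 m/s × 3.6 = 69.2 km/h

69.2 km/h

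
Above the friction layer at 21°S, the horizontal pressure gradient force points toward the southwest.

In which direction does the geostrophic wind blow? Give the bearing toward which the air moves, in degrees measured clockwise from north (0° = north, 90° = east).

The pressure-gradient force points toward the southwest (bearing 225°).
Geostrophic balance: in the Southern Hemisphere the Coriolis force deflects motion to the left, so the geostrophic wind blows 90° to the left of the pressure-gradient force (low pressure on the right).
Rotating 225° by 90° counterclockwise gives 135° — the wind blows toward the southeast.

135°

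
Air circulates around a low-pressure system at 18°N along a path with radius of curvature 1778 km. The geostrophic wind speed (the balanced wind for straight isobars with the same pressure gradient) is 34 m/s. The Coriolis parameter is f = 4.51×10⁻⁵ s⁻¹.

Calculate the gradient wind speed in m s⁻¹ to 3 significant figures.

Around a low, centrifugal force acts outward with Coriolis, so pressure-gradient force balances both:
(1/ρ)|∂P/∂n| = fV + V²/R  →  V² + fR·V − fR·V_g = 0
With fR = 4.51×10⁻⁵ × 1778×10³ m = 80.2 m/s:
V = [−fR + √((fR)² + 4 fR V_g)]/2 = [−80.2 + √(80.2² + 4×80.2×34)]/2 = 25.7 m/s
Subgeostrophic (V < V_g = 34 m/s), as expected around a low.

25.7 m s⁻¹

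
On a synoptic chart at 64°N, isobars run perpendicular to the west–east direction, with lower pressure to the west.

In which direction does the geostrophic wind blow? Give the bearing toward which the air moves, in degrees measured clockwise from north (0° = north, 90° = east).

000°

The pressure-gradient force points toward the west (bearing 270°).
Geostrophic balance: in the Northern Hemisphere the Coriolis force deflects motion to the right, so the geostrophic wind blows 90° to the right of the pressure-gradient force (low pressure on the left).
Rotating 270° by 90° clockwise gives 000° — the wind blows toward the north.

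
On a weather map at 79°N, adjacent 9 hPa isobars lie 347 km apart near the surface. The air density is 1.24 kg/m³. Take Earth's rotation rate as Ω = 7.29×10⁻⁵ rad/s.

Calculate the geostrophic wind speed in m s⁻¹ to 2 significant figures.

Coriolis parameter at 79°N:
f = 2Ω sin φ = 2 × 7.29×10⁻⁵ × sin 79° = 1.43×10⁻⁴ s⁻¹
Pressure gradient: |∂P/∂n| = 900 Pa / 347000 m = 2.59×10⁻³ Pa/m
Geostrophic balance (pressure-gradient force = Coriolis force):
V_g = (1/(fρ)) |∂P/∂n| = 2.59×10⁻³ / (1.43×10⁻⁴ × 1.24) = 14.6 m/s

15 m s⁻¹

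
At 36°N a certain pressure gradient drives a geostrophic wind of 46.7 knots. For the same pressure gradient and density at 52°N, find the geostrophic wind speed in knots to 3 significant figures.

34.8 knots

With the same pressure gradient and density, V_g ∝ 1/f ∝ 1/sin φ.
V₂ = V₁ · sin φ₁ / sin φ₂ = 46.7 × sin 36° / sin 52°
V₂ = 46.7 × 0.5878/0.7880 = 34.8 knots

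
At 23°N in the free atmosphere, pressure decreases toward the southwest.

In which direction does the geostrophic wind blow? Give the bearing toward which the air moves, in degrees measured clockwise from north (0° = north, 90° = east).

315°

The pressure-gradient force points toward the southwest (bearing 225°).
Geostrophic balance: in the Northern Hemisphere the Coriolis force deflects motion to the right, so the geostrophic wind blows 90° to the right of the pressure-gradient force (low pressure on the left).
Rotating 225° by 90° clockwise gives 315° — the wind blows toward the northwest.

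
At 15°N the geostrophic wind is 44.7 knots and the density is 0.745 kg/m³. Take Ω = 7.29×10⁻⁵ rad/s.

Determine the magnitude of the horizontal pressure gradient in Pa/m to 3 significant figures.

Coriolis parameter at 15°N:
f = 2Ω sin φ = 2 × 7.29×10⁻⁵ × sin 15° = 3.77×10⁻⁵ s⁻¹
Wind speed in SI: 44.7 knots = 23.0 m/s
Geostrophic balance rearranged: |∂P/∂n| = f ρ V_g
|∂P/∂n| = 3.77×10⁻⁵ × 0.745 × 23.0 = 6.46×10⁻⁴ Pa/m

6.46×10⁻⁴ Pa/m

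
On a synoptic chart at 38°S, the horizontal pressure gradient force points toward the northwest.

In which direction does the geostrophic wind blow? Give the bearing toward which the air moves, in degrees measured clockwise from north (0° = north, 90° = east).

225°

The pressure-gradient force points toward the northwest (bearing 315°).
Geostrophic balance: in the Southern Hemisphere the Coriolis force deflects motion to the left, so the geostrophic wind blows 90° to the left of the pressure-gradient force (low pressure on the right).
Rotating 315° by 90° counterclockwise gives 225° — the wind blows toward the southwest.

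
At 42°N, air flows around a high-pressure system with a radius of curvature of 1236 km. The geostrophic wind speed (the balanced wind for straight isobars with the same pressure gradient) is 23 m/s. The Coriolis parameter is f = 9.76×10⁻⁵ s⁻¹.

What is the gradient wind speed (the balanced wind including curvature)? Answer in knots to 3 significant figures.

60.1 knots

Around a high, pressure-gradient force acts outward with centrifugal, so Coriolis balances both:
fV = (1/ρ)|∂P/∂n| + V²/R  →  V² − fR·V + fR·V_g = 0
With fR = 9.76×10⁻⁵ × 1236×10³ m = 121 m/s:
V = [fR − √((fR)² − 4 fR V_g)]/2 = [121 − √(121² − 4×121×23)]/2 = 30.9 m/s
Supergeostrophic (V > V_g = 23 m/s), as expected around a high.
Converting: 30.9 m/s × 1.944 = 60.1 knots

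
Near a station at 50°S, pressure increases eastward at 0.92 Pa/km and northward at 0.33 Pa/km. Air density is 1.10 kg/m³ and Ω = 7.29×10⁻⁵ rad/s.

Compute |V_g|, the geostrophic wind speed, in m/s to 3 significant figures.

Coriolis parameter at 50°S:
f = 2Ω sin φ = 2 × 7.29×10⁻⁵ × sin 50° = 1.12×10⁻⁴ s⁻¹
In the Southern Hemisphere f is negative: f = −1.12×10⁻⁴ s⁻¹.
Component geostrophic relations (x east, y north):
u_g = −(1/(fρ)) ∂P/∂y,  v_g = (1/(fρ)) ∂P/∂x
u_g = −(0.33×10⁻³)/(−1.12×10⁻⁴ × 1.10) = 2.69 m/s;  v_g = (0.92×10⁻³)/(−1.12×10⁻⁴ × 1.10) = −7.49 m/s
|V_g| = √(u_g² + v_g²) = 7.96 m/s

7.96 m/s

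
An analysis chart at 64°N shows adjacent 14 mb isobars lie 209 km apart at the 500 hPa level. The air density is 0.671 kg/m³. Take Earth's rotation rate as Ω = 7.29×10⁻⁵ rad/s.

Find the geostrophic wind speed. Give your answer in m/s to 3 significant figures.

Coriolis parameter at 64°N:
f = 2Ω sin φ = 2 × 7.29×10⁻⁵ × sin 64° = 1.31×10⁻⁴ s⁻¹
Pressure gradient: |∂P/∂n| = 1400 Pa / 209000 m = 6.70×10⁻³ Pa/m
Geostrophic balance (pressure-gradient force = Coriolis force):
V_g = (1/(fρ)) |∂P/∂n| = 6.70×10⁻³ / (1.31×10⁻⁴ × 0.671) = 76.2 m/s

76.2 m/s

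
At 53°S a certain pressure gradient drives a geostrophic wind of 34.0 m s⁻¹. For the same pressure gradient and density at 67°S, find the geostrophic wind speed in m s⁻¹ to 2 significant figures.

With the same pressure gradient and density, V_g ∝ 1/f ∝ 1/sin φ.
V₂ = V₁ · sin φ₁ / sin φ₂ = 34.0 × sin 53° / sin 67°
V₂ = 34.0 × 0.7986/0.9205 = 29 m s⁻¹

29 m s⁻¹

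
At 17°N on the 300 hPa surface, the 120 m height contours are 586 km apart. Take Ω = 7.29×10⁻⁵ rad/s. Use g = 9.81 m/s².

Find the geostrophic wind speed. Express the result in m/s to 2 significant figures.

47 m/s

Coriolis parameter at 17°N:
f = 2Ω sin φ = 2 × 7.29×10⁻⁵ × sin 17° = 4.26×10⁻⁵ s⁻¹
Height gradient: |∂Z/∂n| = 120 m / 586000 m = 2.05×10⁻⁴
On a pressure surface, geostrophic balance gives V_g = (g/f)|∂Z/∂n|:
V_g = 9.81 × 2.05×10⁻⁴ / 4.26×10⁻⁵ = 47.1 m/s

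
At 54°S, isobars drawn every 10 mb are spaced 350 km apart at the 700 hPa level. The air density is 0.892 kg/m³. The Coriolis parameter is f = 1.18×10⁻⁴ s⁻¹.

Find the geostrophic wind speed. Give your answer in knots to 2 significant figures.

Pressure gradient: |∂P/∂n| = 1000 Pa / 350000 m = 2.86×10⁻³ Pa/m
Geostrophic balance (pressure-gradient force = Coriolis force):
V_g = (1/(fρ)) |∂P/∂n| = 2.86×10⁻³ / (1.18×10⁻⁴ × 0.892) = 27.1 m/s
Converting: 27.1 m/s × 1.944 = 53 knots

53 knots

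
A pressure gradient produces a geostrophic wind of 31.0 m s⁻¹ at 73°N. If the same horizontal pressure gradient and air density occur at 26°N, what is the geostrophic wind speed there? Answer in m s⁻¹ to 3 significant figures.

67.6 m s⁻¹

With the same pressure gradient and density, V_g ∝ 1/f ∝ 1/sin φ.
V₂ = V₁ · sin φ₁ / sin φ₂ = 31.0 × sin 73° / sin 26°
V₂ = 31.0 × 0.9563/0.4384 = 67.6 m s⁻¹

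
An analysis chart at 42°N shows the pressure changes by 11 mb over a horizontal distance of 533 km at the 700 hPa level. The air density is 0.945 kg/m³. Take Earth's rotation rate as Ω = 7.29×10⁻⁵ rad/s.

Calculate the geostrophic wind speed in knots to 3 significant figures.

Coriolis parameter at 42°N:
f = 2Ω sin φ = 2 × 7.29×10⁻⁵ × sin 42° = 9.76×10⁻⁵ s⁻¹
Pressure gradient: |∂P/∂n| = 1100 Pa / 533000 m = 2.06×10⁻³ Pa/m
Geostrophic balance (pressure-gradient force = Coriolis force):
V_g = (1/(fρ)) |∂P/∂n| = 2.06×10⁻³ / (9.76×10⁻⁵ × 0.945) = 22.4 m/s
Converting: 22.4 m/s × 1.944 = 43.5 knots

43.5 knots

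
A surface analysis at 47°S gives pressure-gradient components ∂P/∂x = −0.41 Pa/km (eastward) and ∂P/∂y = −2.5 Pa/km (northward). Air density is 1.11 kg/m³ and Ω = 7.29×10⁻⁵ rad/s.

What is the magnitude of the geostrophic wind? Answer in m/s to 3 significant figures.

Coriolis parameter at 47°S:
f = 2Ω sin φ = 2 × 7.29×10⁻⁵ × sin 47° = 1.07×10⁻⁴ s⁻¹
In the Southern Hemisphere f is negative: f = −1.07×10⁻⁴ s⁻¹.
Component geostrophic relations (x east, y north):
u_g = −(1/(fρ)) ∂P/∂y,  v_g = (1/(fρ)) ∂P/∂x
u_g = −(−2.5×10⁻³)/(−1.07×10⁻⁴ × 1.11) = −21.1 m/s;  v_g = (−0.41×10⁻³)/(−1.07×10⁻⁴ × 1.11) = 3.46 m/s
|V_g| = √(u_g² + v_g²) = 21.4 m/s

21.4 m/s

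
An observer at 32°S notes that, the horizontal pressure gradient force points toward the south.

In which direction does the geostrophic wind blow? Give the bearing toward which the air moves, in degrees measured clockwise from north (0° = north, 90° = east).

The pressure-gradient force points toward the south (bearing 180°).
Geostrophic balance: in the Southern Hemisphere the Coriolis force deflects motion to the left, so the geostrophic wind blows 90° to the left of the pressure-gradient force (low pressure on the right).
Rotating 180° by 90° counterclockwise gives 090° — the wind blows toward the east.

090°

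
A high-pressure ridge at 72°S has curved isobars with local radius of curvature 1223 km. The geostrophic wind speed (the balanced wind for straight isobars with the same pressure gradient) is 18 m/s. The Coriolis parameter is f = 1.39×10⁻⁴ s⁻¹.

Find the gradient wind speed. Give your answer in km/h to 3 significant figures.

Around a high, pressure-gradient force acts outward with centrifugal, so Coriolis balances both:
fV = (1/ρ)|∂P/∂n| + V²/R  →  V² − fR·V + fR·V_g = 0
With fR = 1.39×10⁻⁴ × 1223×10³ m = 170 m/s:
V = [fR − √((fR)² − 4 fR V_g)]/2 = [170 − √(170² − 4×170×18)]/2 = 20.5 m/s
Supergeostrophic (V > V_g = 18 m/s), as expected around a high.
Converting: 20.5 m/s × 3.6 = 73.7 km/h

73.7 km/h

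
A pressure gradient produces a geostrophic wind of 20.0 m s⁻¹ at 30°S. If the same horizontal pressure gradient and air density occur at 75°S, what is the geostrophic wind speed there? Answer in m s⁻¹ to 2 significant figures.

With the same pressure gradient and density, V_g ∝ 1/f ∝ 1/sin φ.
V₂ = V₁ · sin φ₁ / sin φ₂ = 20.0 × sin 30° / sin 75°
V₂ = 20.0 × 0.5000/0.9659 = 10 m s⁻¹

10 m s⁻¹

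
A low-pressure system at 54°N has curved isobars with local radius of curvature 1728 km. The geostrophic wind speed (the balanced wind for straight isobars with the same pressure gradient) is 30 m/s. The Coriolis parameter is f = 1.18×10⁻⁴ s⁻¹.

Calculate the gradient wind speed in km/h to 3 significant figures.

95.6 km/h

Around a low, centrifugal force acts outward with Coriolis, so pressure-gradient force balances both:
(1/ρ)|∂P/∂n| = fV + V²/R  →  V² + fR·V − fR·V_g = 0
With fR = 1.18×10⁻⁴ × 1728×10³ m = 204 m/s:
V = [−fR + √((fR)² + 4 fR V_g)]/2 = [−204 + √(204² + 4×204×30)]/2 = 26.5 m/s
Subgeostrophic (V < V_g = 30 m/s), as expected around a low.
Converting: 26.5 m/s × 3.6 = 95.6 km/h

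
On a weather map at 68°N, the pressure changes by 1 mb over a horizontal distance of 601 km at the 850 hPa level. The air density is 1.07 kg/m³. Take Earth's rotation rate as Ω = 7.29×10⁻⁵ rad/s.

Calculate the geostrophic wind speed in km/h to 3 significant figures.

Coriolis parameter at 68°N:
f = 2Ω sin φ = 2 × 7.29×10⁻⁵ × sin 68° = 1.35×10⁻⁴ s⁻¹
Pressure gradient: |∂P/∂n| = 100 Pa / 601000 m = 1.66×10⁻⁴ Pa/m
Geostrophic balance (pressure-gradient force = Coriolis force):
V_g = (1/(fρ)) |∂P/∂n| = 1.66×10⁻⁴ / (1.35×10⁻⁴ × 1.07) = 1.15 m/s
Converting: 1.15 m/s × 3.6 = 4.14 km/h

4.14 km/h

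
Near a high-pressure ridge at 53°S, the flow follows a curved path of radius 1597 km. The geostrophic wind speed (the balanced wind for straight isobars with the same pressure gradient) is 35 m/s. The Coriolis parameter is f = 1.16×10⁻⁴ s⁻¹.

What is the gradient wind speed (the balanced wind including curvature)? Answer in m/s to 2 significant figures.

47 m/s

Around a high, pressure-gradient force acts outward with centrifugal, so Coriolis balances both:
fV = (1/ρ)|∂P/∂n| + V²/R  →  V² − fR·V + fR·V_g = 0
With fR = 1.16×10⁻⁴ × 1597×10³ m = 185 m/s:
V = [fR − √((fR)² − 4 fR V_g)]/2 = [185 − √(185² − 4×185×35)]/2 = 46.8 m/s
Supergeostrophic (V > V_g = 35 m/s), as expected around a high.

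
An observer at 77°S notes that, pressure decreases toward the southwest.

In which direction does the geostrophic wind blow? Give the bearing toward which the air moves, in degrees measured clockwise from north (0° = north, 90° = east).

The pressure-gradient force points toward the southwest (bearing 225°).
Geostrophic balance: in the Southern Hemisphere the Coriolis force deflects motion to the left, so the geostrophic wind blows 90° to the left of the pressure-gradient force (low pressure on the right).
Rotating 225° by 90° counterclockwise gives 135° — the wind blows toward the southeast.

135°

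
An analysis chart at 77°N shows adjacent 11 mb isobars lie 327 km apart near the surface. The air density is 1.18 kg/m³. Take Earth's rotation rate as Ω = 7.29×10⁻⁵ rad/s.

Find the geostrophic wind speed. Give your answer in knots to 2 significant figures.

Coriolis parameter at 77°N:
f = 2Ω sin φ = 2 × 7.29×10⁻⁵ × sin 77° = 1.42×10⁻⁴ s⁻¹
Pressure gradient: |∂P/∂n| = 1100 Pa / 327000 m = 3.36×10⁻³ Pa/m
Geostrophic balance (pressure-gradient force = Coriolis force):
V_g = (1/(fρ)) |∂P/∂n| = 3.36×10⁻³ / (1.42×10⁻⁴ × 1.18) = 20.1 m/s
Converting: 20.1 m/s × 1.944 = 39 knots

39 knots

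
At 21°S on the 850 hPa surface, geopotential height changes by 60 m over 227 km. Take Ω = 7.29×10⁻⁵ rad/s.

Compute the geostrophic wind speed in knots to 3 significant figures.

96.5 knots

Coriolis parameter at 21°S:
f = 2Ω sin φ = 2 × 7.29×10⁻⁵ × sin 21° = 5.23×10⁻⁵ s⁻¹
Height gradient: |∂Z/∂n| = 60 m / 227000 m = 2.64×10⁻⁴
On a pressure surface, geostrophic balance gives V_g = (g/f)|∂Z/∂n|:
V_g = 9.81 × 2.64×10⁻⁴ / 5.23×10⁻⁵ = 49.6 m/s
Converting: 49.6 m/s × 1.944 = 96.5 knots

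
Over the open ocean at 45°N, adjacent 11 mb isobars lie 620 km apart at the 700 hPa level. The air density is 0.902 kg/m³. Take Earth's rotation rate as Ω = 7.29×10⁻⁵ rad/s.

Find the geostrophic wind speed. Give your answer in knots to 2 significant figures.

37 knots

Coriolis parameter at 45°N:
f = 2Ω sin φ = 2 × 7.29×10⁻⁵ × sin 45° = 1.03×10⁻⁴ s⁻¹
Pressure gradient: |∂P/∂n| = 1100 Pa / 620000 m = 1.77×10⁻³ Pa/m
Geostrophic balance (pressure-gradient force = Coriolis force):
V_g = (1/(fρ)) |∂P/∂n| = 1.77×10⁻³ / (1.03×10⁻⁴ × 0.902) = 19.1 m/s
Converting: 19.1 m/s × 1.944 = 37 knots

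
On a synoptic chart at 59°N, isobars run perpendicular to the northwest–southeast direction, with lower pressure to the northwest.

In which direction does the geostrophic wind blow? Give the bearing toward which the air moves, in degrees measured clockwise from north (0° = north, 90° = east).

045°

The pressure-gradient force points toward the northwest (bearing 315°).
Geostrophic balance: in the Northern Hemisphere the Coriolis force deflects motion to the right, so the geostrophic wind blows 90° to the right of the pressure-gradient force (low pressure on the left).
Rotating 315° by 90° clockwise gives 045° — the wind blows toward the northeast.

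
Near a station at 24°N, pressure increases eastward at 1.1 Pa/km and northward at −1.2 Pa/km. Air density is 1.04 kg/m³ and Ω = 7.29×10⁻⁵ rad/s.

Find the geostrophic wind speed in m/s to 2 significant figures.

26 m/s

Coriolis parameter at 24°N:
f = 2Ω sin φ = 2 × 7.29×10⁻⁵ × sin 24° = 5.93×10⁻⁵ s⁻¹
Component geostrophic relations (x east, y north):
u_g = −(1/(fρ)) ∂P/∂y,  v_g = (1/(fρ)) ∂P/∂x
u_g = −(−1.2×10⁻³)/(5.93×10⁻⁵ × 1.04) = 19.5 m/s;  v_g = (1.1×10⁻³)/(5.93×10⁻⁵ × 1.04) = 17.8 m/s
|V_g| = √(u_g² + v_g²) = 26.4 m/s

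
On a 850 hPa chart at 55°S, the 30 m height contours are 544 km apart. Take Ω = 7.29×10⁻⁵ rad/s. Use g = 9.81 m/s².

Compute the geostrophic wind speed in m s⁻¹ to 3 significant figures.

4.53 m s⁻¹

Coriolis parameter at 55°S:
f = 2Ω sin φ = 2 × 7.29×10⁻⁵ × sin 55° = 1.19×10⁻⁴ s⁻¹
Height gradient: |∂Z/∂n| = 30 m / 544000 m = 5.51×10⁻⁵
On a pressure surface, geostrophic balance gives V_g = (g/f)|∂Z/∂n|:
V_g = 9.81 × 5.51×10⁻⁵ / 1.19×10⁻⁴ = 4.53 m/s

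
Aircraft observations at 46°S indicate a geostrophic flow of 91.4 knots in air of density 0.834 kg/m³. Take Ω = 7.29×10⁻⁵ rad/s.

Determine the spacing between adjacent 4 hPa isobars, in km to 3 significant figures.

97.3 km

Coriolis parameter at 46°S:
f = 2Ω sin φ = 2 × 7.29×10⁻⁵ × sin 46° = 1.05×10⁻⁴ s⁻¹
Wind speed in SI: 91.4 knots = 47.0 m/s
Geostrophic balance rearranged: |∂P/∂n| = f ρ V_g
|∂P/∂n| = 1.05×10⁻⁴ × 0.834 × 47.0 = 4.11×10⁻³ Pa/m
Isobar spacing: Δn = ΔP/|∂P/∂n| = 400 Pa / 4.11×10⁻³ Pa/m = 97256 m ≈ 97.3 km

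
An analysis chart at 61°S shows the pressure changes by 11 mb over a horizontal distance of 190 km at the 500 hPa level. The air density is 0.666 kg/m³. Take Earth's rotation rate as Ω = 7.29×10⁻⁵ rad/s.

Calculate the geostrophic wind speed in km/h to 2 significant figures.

Coriolis parameter at 61°S:
f = 2Ω sin φ = 2 × 7.29×10⁻⁵ × sin 61° = 1.28×10⁻⁴ s⁻¹
Pressure gradient: |∂P/∂n| = 1100 Pa / 190000 m = 5.79×10⁻³ Pa/m
Geostrophic balance (pressure-gradient force = Coriolis force):
V_g = (1/(fρ)) |∂P/∂n| = 5.79×10⁻³ / (1.28×10⁻⁴ × 0.666) = 68.2 m/s
Converting: 68.2 m/s × 3.6 = 250 km/h

250 km/h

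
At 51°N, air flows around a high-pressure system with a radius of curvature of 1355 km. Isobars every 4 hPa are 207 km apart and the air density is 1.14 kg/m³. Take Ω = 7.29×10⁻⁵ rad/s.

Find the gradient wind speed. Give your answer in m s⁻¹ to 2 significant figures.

17 m s⁻¹

Coriolis parameter at 51°N:
f = 2Ω sin φ = 2 × 7.29×10⁻⁵ × sin 51° = 1.13×10⁻⁴ s⁻¹
Pressure gradient: |∂P/∂n| = 400 Pa / 207000 m = 1.93×10⁻³ Pa/m
Geostrophic speed: V_g = |∂P/∂n|/(fρ) = 1.93×10⁻³/(1.13×10⁻⁴ × 1.14) = 15.0 m/s
Around a high, pressure-gradient force acts outward with centrifugal, so Coriolis balances both:
fV = (1/ρ)|∂P/∂n| + V²/R  →  V² − fR·V + fR·V_g = 0
With fR = 1.13×10⁻⁴ × 1355×10³ m = 154 m/s:
V = [fR − √((fR)² − 4 fR V_g)]/2 = [154 − √(154² − 4×154×15)]/2 = 16.8 m/s
Supergeostrophic (V > V_g = 15 m/s), as expected around a high.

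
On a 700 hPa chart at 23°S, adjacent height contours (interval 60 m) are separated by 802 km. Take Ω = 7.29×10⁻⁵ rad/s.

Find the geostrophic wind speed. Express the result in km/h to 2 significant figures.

46 km/h

Coriolis parameter at 23°S:
f = 2Ω sin φ = 2 × 7.29×10⁻⁵ × sin 23° = 5.70×10⁻⁵ s⁻¹
Height gradient: |∂Z/∂n| = 60 m / 802000 m = 7.48×10⁻⁵
On a pressure surface, geostrophic balance gives V_g = (g/f)|∂Z/∂n|:
V_g = 9.81 × 7.48×10⁻⁵ / 5.70×10⁻⁵ = 12.9 m/s
Converting: 12.9 m/s × 3.6 = 46 km/h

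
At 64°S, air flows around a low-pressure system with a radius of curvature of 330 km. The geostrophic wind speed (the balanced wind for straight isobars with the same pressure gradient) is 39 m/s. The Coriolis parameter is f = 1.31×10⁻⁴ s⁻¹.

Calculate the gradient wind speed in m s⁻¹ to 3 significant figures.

Around a low, centrifugal force acts outward with Coriolis, so pressure-gradient force balances both:
(1/ρ)|∂P/∂n| = fV + V²/R  →  V² + fR·V − fR·V_g = 0
With fR = 1.31×10⁻⁴ × 330×10³ m = 43.2 m/s:
V = [−fR + √((fR)² + 4 fR V_g)]/2 = [−43.2 + √(43.2² + 4×43.2×39)]/2 = 24.8 m/s
Subgeostrophic (V < V_g = 39 m/s), as expected around a low.

24.8 m s⁻¹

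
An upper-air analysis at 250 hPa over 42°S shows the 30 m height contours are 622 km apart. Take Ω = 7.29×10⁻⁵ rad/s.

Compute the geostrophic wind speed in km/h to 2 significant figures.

17 km/h

Coriolis parameter at 42°S:
f = 2Ω sin φ = 2 × 7.29×10⁻⁵ × sin 42° = 9.76×10⁻⁵ s⁻¹
Height gradient: |∂Z/∂n| = 30 m / 622000 m = 4.82×10⁻⁵
On a pressure surface, geostrophic balance gives V_g = (g/f)|∂Z/∂n|:
V_g = 9.81 × 4.82×10⁻⁵ / 9.76×10⁻⁵ = 4.85 m/s
Converting: 4.85 m/s × 3.6 = 17 km/h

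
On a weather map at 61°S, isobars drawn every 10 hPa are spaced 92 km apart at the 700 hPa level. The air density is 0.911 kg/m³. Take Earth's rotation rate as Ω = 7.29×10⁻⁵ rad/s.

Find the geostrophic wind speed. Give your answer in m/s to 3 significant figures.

Coriolis parameter at 61°S:
f = 2Ω sin φ = 2 × 7.29×10⁻⁵ × sin 61° = 1.28×10⁻⁴ s⁻¹
Pressure gradient: |∂P/∂n| = 1000 Pa / 92000 m = 1.09×10⁻² Pa/m
Geostrophic balance (pressure-gradient force = Coriolis force):
V_g = (1/(fρ)) |∂P/∂n| = 1.09×10⁻² / (1.28×10⁻⁴ × 0.911) = 93.6 m/s

93.6 m/s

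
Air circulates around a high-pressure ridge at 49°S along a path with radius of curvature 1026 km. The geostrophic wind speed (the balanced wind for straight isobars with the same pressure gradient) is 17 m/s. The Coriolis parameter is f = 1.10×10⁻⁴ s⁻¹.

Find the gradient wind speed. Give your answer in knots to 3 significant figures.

Around a high, pressure-gradient force acts outward with centrifugal, so Coriolis balances both:
fV = (1/ρ)|∂P/∂n| + V²/R  →  V² − fR·V + fR·V_g = 0
With fR = 1.10×10⁻⁴ × 1026×10³ m = 113 m/s:
V = [fR − √((fR)² − 4 fR V_g)]/2 = [113 − √(113² − 4×113×17)]/2 = 20.9 m/s
Supergeostrophic (V > V_g = 17 m/s), as expected around a high.
Converting: 20.9 m/s × 1.944 = 40.5 knots

40.5 knots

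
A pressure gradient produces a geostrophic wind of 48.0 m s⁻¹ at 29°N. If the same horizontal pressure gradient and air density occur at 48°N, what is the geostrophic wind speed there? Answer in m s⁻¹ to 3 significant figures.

With the same pressure gradient and density, V_g ∝ 1/f ∝ 1/sin φ.
V₂ = V₁ · sin φ₁ / sin φ₂ = 48.0 × sin 29° / sin 48°
V₂ = 48.0 × 0.4848/0.7431 = 31.3 m s⁻¹

31.3 m s⁻¹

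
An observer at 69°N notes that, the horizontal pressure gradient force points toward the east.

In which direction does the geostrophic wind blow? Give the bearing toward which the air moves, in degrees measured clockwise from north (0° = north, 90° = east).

The pressure-gradient force points toward the east (bearing 090°).
Geostrophic balance: in the Northern Hemisphere the Coriolis force deflects motion to the right, so the geostrophic wind blows 90° to the right of the pressure-gradient force (low pressure on the left).
Rotating 090° by 90° clockwise gives 180° — the wind blows toward the south.

180°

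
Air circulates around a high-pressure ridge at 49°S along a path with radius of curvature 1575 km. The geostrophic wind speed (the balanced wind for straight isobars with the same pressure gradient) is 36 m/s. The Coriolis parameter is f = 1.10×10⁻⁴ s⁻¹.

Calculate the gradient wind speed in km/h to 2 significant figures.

180 km/h

Around a high, pressure-gradient force acts outward with centrifugal, so Coriolis balances both:
fV = (1/ρ)|∂P/∂n| + V²/R  →  V² − fR·V + fR·V_g = 0
With fR = 1.10×10⁻⁴ × 1575×10³ m = 173 m/s:
V = [fR − √((fR)² − 4 fR V_g)]/2 = [173 − √(173² − 4×173×36)]/2 = 51 m/s
Supergeostrophic (V > V_g = 36 m/s), as expected around a high.
Converting: 51 m/s × 3.6 = 180 km/h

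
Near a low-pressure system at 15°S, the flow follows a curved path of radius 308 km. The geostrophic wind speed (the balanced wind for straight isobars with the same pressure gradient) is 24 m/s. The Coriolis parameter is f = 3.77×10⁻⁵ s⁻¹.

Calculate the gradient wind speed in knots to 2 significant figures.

Around a low, centrifugal force acts outward with Coriolis, so pressure-gradient force balances both:
(1/ρ)|∂P/∂n| = fV + V²/R  →  V² + fR·V − fR·V_g = 0
With fR = 3.77×10⁻⁵ × 308×10³ m = 11.6 m/s:
V = [−fR + √((fR)² + 4 fR V_g)]/2 = [−11.6 + √(11.6² + 4×11.6×24)]/2 = 11.9 m/s
Subgeostrophic (V < V_g = 24 m/s), as expected around a low.
Converting: 11.9 m/s × 1.944 = 23 knots

23 knots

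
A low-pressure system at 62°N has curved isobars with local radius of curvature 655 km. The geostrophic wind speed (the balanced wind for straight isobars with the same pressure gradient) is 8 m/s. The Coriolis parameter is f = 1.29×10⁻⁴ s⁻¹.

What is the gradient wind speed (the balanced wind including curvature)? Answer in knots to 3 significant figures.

Around a low, centrifugal force acts outward with Coriolis, so pressure-gradient force balances both:
(1/ρ)|∂P/∂n| = fV + V²/R  →  V² + fR·V − fR·V_g = 0
With fR = 1.29×10⁻⁴ × 655×10³ m = 84.5 m/s:
V = [−fR + √((fR)² + 4 fR V_g)]/2 = [−84.5 + √(84.5² + 4×84.5×8)]/2 = 7.36 m/s
Subgeostrophic (V < V_g = 8 m/s), as expected around a low.
Converting: 7.36 m/s × 1.944 = 14.3 knots

14.3 knots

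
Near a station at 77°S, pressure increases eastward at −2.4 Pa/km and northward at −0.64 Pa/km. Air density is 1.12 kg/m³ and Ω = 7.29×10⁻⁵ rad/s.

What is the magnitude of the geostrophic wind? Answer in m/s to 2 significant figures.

16 m/s

Coriolis parameter at 77°S:
f = 2Ω sin φ = 2 × 7.29×10⁻⁵ × sin 77° = 1.42×10⁻⁴ s⁻¹
In the Southern Hemisphere f is negative: f = −1.42×10⁻⁴ s⁻¹.
Component geostrophic relations (x east, y north):
u_g = −(1/(fρ)) ∂P/∂y,  v_g = (1/(fρ)) ∂P/∂x
u_g = −(−0.64×10⁻³)/(−1.42×10⁻⁴ × 1.12) = −4.02 m/s;  v_g = (−2.4×10⁻³)/(−1.42×10⁻⁴ × 1.12) = 15.1 m/s
|V_g| = √(u_g² + v_g²) = 15.6 m/s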